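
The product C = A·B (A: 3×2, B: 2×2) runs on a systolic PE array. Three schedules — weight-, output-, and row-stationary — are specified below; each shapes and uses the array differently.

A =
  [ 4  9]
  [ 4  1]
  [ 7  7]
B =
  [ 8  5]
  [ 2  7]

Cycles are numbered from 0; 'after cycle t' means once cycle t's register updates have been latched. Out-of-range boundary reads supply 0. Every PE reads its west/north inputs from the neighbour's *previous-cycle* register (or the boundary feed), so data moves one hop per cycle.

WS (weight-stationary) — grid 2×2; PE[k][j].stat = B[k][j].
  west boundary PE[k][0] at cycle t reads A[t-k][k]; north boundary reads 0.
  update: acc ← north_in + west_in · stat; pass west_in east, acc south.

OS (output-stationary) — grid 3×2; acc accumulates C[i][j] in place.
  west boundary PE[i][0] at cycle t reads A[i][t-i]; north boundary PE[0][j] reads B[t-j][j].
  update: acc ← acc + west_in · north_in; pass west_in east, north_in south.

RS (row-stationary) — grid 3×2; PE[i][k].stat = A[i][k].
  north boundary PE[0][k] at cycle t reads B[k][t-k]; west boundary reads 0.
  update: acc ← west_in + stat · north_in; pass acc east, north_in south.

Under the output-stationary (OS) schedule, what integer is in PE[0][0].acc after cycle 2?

OS on a 3×2 grid — tracing PE[0][0] and its feeders:
  @0  [0,0]  acc 32  |  →4  ↓8
  @1  [0,0]  acc 50  |  →9  ↓2
  @2  [0,0]  acc 50  |  →0  ↓0

PE[0][0].acc = 50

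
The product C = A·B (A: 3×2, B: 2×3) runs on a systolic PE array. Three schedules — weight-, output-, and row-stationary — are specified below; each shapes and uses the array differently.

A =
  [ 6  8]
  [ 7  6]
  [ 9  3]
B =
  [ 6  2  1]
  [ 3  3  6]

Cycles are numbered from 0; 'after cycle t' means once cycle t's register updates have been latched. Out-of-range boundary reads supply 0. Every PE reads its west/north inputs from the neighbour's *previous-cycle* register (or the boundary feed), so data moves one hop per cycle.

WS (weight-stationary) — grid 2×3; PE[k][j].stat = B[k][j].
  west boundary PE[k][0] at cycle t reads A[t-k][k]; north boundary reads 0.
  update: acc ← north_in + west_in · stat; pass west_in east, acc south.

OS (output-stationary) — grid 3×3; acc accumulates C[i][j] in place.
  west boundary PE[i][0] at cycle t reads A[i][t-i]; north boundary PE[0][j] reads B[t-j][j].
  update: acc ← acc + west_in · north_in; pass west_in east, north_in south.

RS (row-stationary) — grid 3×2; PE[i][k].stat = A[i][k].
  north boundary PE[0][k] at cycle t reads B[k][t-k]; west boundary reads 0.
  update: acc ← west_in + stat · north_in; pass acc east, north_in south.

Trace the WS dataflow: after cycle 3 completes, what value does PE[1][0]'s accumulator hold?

WS 2×3: PE[1][0] cycle-by-cycle (with neighbour feeds):
  after 0 — PE[0][0] acc=36, pass-E 6, pass-S 36
  after 0 — PE[1][0] acc=0, pass-E 0, pass-S 0
  after 1 — PE[0][0] acc=42, pass-E 7, pass-S 42
  after 1 — PE[1][0] acc=60, pass-E 8, pass-S 60
  after 2 — PE[0][0] acc=54, pass-E 9, pass-S 54
  after 2 — PE[1][0] acc=60, pass-E 6, pass-S 60
  after 3 — PE[0][0] acc=0, pass-E 0, pass-S 0
  after 3 — PE[1][0] acc=63, pass-E 3, pass-S 63

PE[1][0].acc = 63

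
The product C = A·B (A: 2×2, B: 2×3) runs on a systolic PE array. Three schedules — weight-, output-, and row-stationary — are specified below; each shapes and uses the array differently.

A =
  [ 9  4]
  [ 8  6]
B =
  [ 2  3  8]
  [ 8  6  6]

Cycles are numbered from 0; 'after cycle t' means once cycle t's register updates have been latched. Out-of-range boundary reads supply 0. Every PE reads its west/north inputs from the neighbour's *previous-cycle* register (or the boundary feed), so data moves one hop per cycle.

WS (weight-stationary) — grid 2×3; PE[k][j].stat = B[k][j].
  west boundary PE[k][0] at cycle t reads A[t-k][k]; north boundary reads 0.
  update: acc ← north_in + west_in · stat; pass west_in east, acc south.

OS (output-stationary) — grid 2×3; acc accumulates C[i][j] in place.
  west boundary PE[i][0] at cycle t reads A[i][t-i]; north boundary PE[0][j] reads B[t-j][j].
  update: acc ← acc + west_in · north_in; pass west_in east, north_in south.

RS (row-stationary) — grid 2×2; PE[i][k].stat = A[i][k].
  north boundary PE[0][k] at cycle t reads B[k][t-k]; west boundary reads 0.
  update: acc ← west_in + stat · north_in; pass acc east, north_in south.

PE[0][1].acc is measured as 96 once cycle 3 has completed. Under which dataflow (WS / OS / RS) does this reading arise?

dataflow = RS

WS (2×3 grid), PE[0][1]:
  @0  [0,1]  acc 0  |  →0  ↓0
  @1  [0,1]  acc 27  |  →9  ↓27
  @2  [0,1]  acc 24  |  →8  ↓24
  @3  [0,1]  acc 0  |  →0  ↓0
OS (2×3 grid), PE[0][1]:
  @0  [0,1]  acc 0  |  →0  ↓0
  @1  [0,1]  acc 27  |  →9  ↓3
  @2  [0,1]  acc 51  |  →4  ↓6
  @3  [0,1]  acc 51  |  →0  ↓0
RS (2×2 grid), PE[0][1]:
  @0  [0,1]  acc 0  |  →0  ↓0
  @1  [0,1]  acc 50  |  →50  ↓8
  @2  [0,1]  acc 51  |  →51  ↓6
  @3  [0,1]  acc 96  |  →96  ↓6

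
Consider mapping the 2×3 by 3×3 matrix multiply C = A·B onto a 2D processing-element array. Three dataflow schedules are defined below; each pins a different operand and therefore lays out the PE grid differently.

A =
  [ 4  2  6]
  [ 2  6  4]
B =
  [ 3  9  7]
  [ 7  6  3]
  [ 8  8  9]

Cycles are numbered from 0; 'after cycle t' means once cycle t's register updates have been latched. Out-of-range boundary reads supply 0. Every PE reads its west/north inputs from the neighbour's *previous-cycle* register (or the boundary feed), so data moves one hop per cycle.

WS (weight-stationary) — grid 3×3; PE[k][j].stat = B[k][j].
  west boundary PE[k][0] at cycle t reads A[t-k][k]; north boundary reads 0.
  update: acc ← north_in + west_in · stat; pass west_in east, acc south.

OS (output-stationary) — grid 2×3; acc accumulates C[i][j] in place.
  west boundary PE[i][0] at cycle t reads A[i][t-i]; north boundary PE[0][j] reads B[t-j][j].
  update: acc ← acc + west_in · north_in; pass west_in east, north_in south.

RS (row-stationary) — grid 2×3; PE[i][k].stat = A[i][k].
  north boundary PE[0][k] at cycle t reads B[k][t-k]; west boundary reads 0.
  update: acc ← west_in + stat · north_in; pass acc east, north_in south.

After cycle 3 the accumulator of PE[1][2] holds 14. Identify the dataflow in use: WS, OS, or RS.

dataflow = OS

WS [3×3] PE[1][2] across cycles:
  [0] (1,2) acc=0 (h:0 v:0)
  [1] (1,2) acc=0 (h:0 v:0)
  [2] (1,2) acc=0 (h:0 v:0)
  [3] (1,2) acc=34 (h:2 v:34)
OS [2×3] PE[1][2] across cycles:
  [0] (1,2) acc=0 (h:0 v:0)
  [1] (1,2) acc=0 (h:0 v:0)
  [2] (1,2) acc=0 (h:0 v:0)
  [3] (1,2) acc=14 (h:2 v:7)
RS [2×3] PE[1][2] across cycles:
  [0] (1,2) acc=0 (h:0 v:0)
  [1] (1,2) acc=0 (h:0 v:0)
  [2] (1,2) acc=0 (h:0 v:0)
  [3] (1,2) acc=80 (h:80 v:8)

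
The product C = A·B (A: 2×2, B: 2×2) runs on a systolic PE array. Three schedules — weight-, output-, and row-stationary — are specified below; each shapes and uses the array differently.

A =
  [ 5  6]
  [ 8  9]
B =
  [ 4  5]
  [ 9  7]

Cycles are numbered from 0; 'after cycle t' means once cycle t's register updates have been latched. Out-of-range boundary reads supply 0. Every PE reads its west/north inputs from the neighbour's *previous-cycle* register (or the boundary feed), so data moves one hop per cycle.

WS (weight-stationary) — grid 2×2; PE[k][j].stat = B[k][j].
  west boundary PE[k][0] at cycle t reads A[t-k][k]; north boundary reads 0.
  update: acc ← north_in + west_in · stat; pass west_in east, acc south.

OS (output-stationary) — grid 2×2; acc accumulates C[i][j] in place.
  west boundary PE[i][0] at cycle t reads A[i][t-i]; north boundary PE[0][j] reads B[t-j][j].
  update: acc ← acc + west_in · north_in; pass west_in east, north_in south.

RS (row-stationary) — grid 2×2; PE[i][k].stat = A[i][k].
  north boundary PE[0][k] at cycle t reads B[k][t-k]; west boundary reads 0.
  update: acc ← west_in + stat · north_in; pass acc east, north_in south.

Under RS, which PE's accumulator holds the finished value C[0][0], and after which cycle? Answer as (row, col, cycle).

(row, col, cycle) = (0, 1, 1)

RS: C[0][0] accumulates in PE[0][1]:
  0: (0,1).acc=0  regs=<0,0>
  1: (0,1).acc=74  regs=<74,9>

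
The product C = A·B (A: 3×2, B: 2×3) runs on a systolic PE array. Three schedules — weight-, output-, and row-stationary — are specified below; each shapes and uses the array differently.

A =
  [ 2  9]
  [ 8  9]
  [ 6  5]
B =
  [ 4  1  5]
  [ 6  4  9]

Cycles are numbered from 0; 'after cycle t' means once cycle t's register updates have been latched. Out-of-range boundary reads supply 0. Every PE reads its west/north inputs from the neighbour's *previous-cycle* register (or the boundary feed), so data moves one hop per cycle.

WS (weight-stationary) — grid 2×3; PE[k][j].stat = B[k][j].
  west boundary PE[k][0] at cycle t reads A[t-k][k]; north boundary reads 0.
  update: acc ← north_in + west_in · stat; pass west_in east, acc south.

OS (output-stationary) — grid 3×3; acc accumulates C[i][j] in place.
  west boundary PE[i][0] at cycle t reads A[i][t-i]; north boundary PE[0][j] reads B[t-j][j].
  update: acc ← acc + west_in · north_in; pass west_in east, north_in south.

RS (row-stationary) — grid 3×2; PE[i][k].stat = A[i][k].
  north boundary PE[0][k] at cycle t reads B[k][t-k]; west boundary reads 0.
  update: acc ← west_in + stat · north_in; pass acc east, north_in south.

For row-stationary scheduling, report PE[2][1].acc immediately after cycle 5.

Tracing RS — 3×2 array, target PE[2][1]:
  after 0 — PE[1][1] acc=0, pass-E 0, pass-S 0
  after 0 — PE[2][0] acc=0, pass-E 0, pass-S 0
  after 0 — PE[2][1] acc=0, pass-E 0, pass-S 0
  after 1 — PE[1][1] acc=0, pass-E 0, pass-S 0
  after 1 — PE[2][0] acc=0, pass-E 0, pass-S 0
  after 1 — PE[2][1] acc=0, pass-E 0, pass-S 0
  after 2 — PE[1][1] acc=86, pass-E 86, pass-S 6
  after 2 — PE[2][0] acc=24, pass-E 24, pass-S 4
  after 2 — PE[2][1] acc=0, pass-E 0, pass-S 0
  after 3 — PE[1][1] acc=44, pass-E 44, pass-S 4
  after 3 — PE[2][0] acc=6, pass-E 6, pass-S 1
  after 3 — PE[2][1] acc=54, pass-E 54, pass-S 6
  after 4 — PE[1][1] acc=121, pass-E 121, pass-S 9
  after 4 — PE[2][0] acc=30, pass-E 30, pass-S 5
  after 4 — PE[2][1] acc=26, pass-E 26, pass-S 4
  after 5 — PE[1][1] acc=0, pass-E 0, pass-S 0
  after 5 — PE[2][0] acc=0, pass-E 0, pass-S 0
  after 5 — PE[2][1] acc=75, pass-E 75, pass-S 9

PE[2][1].acc = 75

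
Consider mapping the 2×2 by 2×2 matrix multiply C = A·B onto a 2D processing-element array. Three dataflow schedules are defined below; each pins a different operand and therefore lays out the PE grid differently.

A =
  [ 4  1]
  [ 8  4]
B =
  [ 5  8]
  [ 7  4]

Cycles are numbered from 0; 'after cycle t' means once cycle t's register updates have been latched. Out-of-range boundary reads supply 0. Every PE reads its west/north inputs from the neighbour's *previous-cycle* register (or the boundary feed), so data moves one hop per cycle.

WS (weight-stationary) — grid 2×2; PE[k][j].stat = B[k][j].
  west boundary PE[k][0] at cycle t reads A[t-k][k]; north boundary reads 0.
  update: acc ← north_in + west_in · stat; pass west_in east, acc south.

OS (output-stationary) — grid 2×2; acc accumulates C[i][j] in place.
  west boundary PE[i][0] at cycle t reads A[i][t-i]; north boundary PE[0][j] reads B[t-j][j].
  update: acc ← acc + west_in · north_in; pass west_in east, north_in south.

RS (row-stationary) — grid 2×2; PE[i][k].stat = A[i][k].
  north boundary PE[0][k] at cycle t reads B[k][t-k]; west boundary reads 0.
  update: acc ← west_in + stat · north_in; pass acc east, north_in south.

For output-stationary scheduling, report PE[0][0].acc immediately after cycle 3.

OS on a 2×2 grid — tracing PE[0][0] and its feeders:
  0: (0,0).acc=20  regs=<4,5>
  1: (0,0).acc=27  regs=<1,7>
  2: (0,0).acc=27  regs=<0,0>
  3: (0,0).acc=27  regs=<0,0>

PE[0][0].acc = 27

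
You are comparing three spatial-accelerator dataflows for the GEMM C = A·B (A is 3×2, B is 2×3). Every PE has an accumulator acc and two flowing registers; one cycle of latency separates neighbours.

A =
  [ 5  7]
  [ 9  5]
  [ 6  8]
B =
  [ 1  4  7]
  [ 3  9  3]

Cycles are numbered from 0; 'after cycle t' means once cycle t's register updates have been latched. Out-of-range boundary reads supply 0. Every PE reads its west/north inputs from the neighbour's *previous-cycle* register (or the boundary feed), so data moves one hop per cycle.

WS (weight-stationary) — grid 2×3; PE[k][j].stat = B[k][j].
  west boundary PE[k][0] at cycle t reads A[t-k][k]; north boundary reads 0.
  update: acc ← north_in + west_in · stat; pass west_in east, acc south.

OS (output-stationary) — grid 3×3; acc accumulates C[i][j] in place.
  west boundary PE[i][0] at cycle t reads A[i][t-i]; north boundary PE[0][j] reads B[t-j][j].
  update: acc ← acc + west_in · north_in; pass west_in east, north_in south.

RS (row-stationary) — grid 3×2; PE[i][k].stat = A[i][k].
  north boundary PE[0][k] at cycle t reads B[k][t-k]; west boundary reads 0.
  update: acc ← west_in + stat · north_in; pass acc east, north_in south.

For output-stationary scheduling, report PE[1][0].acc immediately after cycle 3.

PE[1][0].acc = 24

Tracing OS — 3×3 array, target PE[1][0]:
  step 0 · PE0,0: acc=5; fwd→5 fwd↓1
  step 0 · PE1,0: acc=0; fwd→0 fwd↓0
  step 1 · PE0,0: acc=26; fwd→7 fwd↓3
  step 1 · PE1,0: acc=9; fwd→9 fwd↓1
  step 2 · PE0,0: acc=26; fwd→0 fwd↓0
  step 2 · PE1,0: acc=24; fwd→5 fwd↓3
  step 3 · PE0,0: acc=26; fwd→0 fwd↓0
  step 3 · PE1,0: acc=24; fwd→0 fwd↓0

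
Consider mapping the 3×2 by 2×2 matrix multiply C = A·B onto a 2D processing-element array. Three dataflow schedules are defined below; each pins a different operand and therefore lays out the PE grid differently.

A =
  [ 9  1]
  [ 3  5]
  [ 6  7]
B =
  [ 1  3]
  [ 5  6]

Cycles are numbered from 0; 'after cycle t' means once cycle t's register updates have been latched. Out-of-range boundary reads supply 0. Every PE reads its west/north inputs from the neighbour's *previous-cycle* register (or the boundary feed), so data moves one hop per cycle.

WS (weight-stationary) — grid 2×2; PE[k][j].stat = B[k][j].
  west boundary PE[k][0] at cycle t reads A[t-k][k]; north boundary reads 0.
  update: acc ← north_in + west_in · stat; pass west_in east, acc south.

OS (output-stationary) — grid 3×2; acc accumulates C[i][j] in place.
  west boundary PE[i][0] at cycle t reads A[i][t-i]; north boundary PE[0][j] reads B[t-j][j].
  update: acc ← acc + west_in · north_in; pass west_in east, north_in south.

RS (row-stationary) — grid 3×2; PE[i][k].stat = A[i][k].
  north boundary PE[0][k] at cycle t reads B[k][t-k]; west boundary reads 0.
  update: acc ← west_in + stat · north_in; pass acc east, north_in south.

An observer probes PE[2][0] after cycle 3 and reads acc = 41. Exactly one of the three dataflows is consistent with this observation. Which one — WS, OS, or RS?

dataflow = OS

— WS: 2×2 array has no PE[2][0].
OS (3×2 grid), PE[2][0]:
  0: (2,0).acc=0  regs=<0,0>
  1: (2,0).acc=0  regs=<0,0>
  2: (2,0).acc=6  regs=<6,1>
  3: (2,0).acc=41  regs=<7,5>
RS (3×2 grid), PE[2][0]:
  0: (2,0).acc=0  regs=<0,0>
  1: (2,0).acc=0  regs=<0,0>
  2: (2,0).acc=6  regs=<6,1>
  3: (2,0).acc=18  regs=<18,3>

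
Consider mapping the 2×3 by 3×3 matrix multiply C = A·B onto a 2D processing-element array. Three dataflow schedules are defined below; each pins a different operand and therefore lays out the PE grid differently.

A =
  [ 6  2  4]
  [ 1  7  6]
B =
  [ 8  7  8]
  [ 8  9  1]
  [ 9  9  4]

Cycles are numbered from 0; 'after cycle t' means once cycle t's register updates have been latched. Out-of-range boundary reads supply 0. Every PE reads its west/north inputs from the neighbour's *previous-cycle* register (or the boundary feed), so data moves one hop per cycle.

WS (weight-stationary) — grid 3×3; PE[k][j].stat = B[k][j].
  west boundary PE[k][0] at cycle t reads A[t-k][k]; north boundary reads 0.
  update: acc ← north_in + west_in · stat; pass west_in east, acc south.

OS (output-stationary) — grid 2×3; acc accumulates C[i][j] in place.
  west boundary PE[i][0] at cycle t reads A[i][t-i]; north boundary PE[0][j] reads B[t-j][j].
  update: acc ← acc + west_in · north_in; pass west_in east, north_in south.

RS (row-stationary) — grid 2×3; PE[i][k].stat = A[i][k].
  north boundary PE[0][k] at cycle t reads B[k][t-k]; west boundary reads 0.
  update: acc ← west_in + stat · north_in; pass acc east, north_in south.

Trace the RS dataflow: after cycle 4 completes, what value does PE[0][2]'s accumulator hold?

PE[0][2].acc = 66

RS on a 2×3 grid — tracing PE[0][2] and its feeders:
  [0] (0,1) acc=0 (h:0 v:0)
  [0] (0,2) acc=0 (h:0 v:0)
  [1] (0,1) acc=64 (h:64 v:8)
  [1] (0,2) acc=0 (h:0 v:0)
  [2] (0,1) acc=60 (h:60 v:9)
  [2] (0,2) acc=100 (h:100 v:9)
  [3] (0,1) acc=50 (h:50 v:1)
  [3] (0,2) acc=96 (h:96 v:9)
  [4] (0,1) acc=0 (h:0 v:0)
  [4] (0,2) acc=66 (h:66 v:4)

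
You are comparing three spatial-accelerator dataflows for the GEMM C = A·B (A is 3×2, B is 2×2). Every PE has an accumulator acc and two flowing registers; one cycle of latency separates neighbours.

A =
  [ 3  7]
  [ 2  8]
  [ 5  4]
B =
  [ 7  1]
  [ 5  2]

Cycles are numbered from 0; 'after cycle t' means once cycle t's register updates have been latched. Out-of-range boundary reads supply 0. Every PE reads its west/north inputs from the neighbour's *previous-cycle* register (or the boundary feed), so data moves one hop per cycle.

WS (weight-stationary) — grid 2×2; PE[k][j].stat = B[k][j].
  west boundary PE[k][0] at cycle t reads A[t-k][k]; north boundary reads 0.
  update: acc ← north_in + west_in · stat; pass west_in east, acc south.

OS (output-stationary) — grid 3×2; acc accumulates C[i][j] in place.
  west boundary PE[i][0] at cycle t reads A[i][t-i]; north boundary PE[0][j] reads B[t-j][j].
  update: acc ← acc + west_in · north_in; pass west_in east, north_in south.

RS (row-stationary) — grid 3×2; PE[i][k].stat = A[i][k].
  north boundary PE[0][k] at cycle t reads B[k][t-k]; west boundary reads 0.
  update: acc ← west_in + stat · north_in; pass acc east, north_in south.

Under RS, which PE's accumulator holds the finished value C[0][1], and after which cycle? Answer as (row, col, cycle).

(row, col, cycle) = (0, 1, 2)

RS: C[0][1] accumulates in PE[0][1]:
  step 0 · PE0,1: acc=0; fwd→0 fwd↓0
  step 1 · PE0,1: acc=56; fwd→56 fwd↓5
  step 2 · PE0,1: acc=17; fwd→17 fwd↓2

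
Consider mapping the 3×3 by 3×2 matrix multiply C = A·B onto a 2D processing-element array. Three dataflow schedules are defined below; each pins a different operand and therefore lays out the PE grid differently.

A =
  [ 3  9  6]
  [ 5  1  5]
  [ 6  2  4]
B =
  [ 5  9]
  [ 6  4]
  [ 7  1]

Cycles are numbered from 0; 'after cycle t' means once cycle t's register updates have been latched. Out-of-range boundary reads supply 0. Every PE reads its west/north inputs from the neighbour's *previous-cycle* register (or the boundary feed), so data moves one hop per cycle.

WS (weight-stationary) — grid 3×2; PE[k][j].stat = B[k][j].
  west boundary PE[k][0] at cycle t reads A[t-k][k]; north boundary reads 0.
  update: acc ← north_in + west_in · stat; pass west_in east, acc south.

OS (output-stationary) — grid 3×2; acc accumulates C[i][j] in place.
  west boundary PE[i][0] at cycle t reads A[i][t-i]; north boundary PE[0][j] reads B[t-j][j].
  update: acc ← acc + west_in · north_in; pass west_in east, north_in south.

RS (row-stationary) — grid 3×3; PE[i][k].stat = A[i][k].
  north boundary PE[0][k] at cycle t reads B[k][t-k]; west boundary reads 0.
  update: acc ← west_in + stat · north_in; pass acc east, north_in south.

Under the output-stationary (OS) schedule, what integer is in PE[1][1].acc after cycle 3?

PE[1][1].acc = 49

OS (3×2). Following PE[1][1] plus its west/north inputs:
  0: (0,1).acc=0  regs=<0,0>
  0: (1,0).acc=0  regs=<0,0>
  0: (1,1).acc=0  regs=<0,0>
  1: (0,1).acc=27  regs=<3,9>
  1: (1,0).acc=25  regs=<5,5>
  1: (1,1).acc=0  regs=<0,0>
  2: (0,1).acc=63  regs=<9,4>
  2: (1,0).acc=31  regs=<1,6>
  2: (1,1).acc=45  regs=<5,9>
  3: (0,1).acc=69  regs=<6,1>
  3: (1,0).acc=66  regs=<5,7>
  3: (1,1).acc=49  regs=<1,4>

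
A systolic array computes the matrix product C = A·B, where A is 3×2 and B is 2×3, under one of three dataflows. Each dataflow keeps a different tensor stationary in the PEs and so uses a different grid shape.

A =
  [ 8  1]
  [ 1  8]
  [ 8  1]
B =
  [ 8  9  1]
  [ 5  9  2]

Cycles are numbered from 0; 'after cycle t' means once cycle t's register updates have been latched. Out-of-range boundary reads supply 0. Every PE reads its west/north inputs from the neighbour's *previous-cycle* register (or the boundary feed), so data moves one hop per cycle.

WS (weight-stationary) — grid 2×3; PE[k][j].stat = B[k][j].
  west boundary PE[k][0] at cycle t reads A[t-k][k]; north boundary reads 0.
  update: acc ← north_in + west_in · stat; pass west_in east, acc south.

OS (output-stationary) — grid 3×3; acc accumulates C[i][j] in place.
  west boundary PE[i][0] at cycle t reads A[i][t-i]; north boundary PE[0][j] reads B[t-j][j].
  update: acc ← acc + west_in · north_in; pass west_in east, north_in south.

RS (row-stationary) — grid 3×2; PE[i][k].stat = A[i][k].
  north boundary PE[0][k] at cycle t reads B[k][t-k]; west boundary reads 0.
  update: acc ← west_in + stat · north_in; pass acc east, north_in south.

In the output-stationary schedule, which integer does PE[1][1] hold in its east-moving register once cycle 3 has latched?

register = 8

OS 3×3: PE[1][1] cycle-by-cycle (with neighbour feeds):
  [0] (0,1) acc=0 (h:0 v:0)
  [0] (1,0) acc=0 (h:0 v:0)
  [0] (1,1) acc=0 (h:0 v:0)
  [1] (0,1) acc=72 (h:8 v:9)
  [1] (1,0) acc=8 (h:1 v:8)
  [1] (1,1) acc=0 (h:0 v:0)
  [2] (0,1) acc=81 (h:1 v:9)
  [2] (1,0) acc=48 (h:8 v:5)
  [2] (1,1) acc=9 (h:1 v:9)
  [3] (0,1) acc=81 (h:0 v:0)
  [3] (1,0) acc=48 (h:0 v:0)
  [3] (1,1) acc=81 (h:8 v:9)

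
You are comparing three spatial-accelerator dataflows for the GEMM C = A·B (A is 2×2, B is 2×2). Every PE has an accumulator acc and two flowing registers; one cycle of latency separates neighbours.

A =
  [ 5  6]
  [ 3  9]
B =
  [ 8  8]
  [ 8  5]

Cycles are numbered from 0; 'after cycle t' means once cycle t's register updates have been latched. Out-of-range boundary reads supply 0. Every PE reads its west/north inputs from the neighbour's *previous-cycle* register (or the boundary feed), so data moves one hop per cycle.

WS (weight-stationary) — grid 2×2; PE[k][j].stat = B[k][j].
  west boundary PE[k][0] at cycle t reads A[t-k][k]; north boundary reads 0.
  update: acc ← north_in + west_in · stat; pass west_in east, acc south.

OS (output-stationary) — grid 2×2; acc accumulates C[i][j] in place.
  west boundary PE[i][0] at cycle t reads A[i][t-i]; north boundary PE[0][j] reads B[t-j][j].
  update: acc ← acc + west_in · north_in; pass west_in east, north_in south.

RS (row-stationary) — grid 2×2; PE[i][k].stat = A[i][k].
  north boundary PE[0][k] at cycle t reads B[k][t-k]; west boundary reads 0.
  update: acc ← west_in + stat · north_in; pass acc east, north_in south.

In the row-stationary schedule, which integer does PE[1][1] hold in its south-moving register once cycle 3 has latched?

register = 5

RS 2×2: PE[1][1] cycle-by-cycle (with neighbour feeds):
  c0 r0c1: 0 / 0 / 0
  c0 r1c0: 0 / 0 / 0
  c0 r1c1: 0 / 0 / 0
  c1 r0c1: 88 / 88 / 8
  c1 r1c0: 24 / 24 / 8
  c1 r1c1: 0 / 0 / 0
  c2 r0c1: 70 / 70 / 5
  c2 r1c0: 24 / 24 / 8
  c2 r1c1: 96 / 96 / 8
  c3 r0c1: 0 / 0 / 0
  c3 r1c0: 0 / 0 / 0
  c3 r1c1: 69 / 69 / 5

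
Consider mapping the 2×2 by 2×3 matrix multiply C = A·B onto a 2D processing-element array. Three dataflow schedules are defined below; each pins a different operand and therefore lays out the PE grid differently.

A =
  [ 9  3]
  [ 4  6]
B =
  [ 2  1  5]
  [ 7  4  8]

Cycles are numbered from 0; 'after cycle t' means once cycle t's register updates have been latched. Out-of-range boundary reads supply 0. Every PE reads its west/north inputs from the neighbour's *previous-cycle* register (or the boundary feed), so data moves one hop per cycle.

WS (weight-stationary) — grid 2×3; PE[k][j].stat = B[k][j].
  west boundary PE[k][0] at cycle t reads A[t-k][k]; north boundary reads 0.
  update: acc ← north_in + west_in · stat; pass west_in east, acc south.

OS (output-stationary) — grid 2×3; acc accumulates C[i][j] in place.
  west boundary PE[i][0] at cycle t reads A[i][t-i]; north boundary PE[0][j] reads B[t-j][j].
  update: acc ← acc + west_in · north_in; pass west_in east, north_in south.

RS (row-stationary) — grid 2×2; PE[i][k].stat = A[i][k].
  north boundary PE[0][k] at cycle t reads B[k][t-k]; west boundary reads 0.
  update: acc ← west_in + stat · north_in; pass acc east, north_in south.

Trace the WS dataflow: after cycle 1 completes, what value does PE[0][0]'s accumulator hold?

PE[0][0].acc = 8

WS (2×3). Following PE[0][0] plus its west/north inputs:
  t=0 PE[0][0]: acc=18 h=9 v=18
  t=1 PE[0][0]: acc=8 h=4 v=8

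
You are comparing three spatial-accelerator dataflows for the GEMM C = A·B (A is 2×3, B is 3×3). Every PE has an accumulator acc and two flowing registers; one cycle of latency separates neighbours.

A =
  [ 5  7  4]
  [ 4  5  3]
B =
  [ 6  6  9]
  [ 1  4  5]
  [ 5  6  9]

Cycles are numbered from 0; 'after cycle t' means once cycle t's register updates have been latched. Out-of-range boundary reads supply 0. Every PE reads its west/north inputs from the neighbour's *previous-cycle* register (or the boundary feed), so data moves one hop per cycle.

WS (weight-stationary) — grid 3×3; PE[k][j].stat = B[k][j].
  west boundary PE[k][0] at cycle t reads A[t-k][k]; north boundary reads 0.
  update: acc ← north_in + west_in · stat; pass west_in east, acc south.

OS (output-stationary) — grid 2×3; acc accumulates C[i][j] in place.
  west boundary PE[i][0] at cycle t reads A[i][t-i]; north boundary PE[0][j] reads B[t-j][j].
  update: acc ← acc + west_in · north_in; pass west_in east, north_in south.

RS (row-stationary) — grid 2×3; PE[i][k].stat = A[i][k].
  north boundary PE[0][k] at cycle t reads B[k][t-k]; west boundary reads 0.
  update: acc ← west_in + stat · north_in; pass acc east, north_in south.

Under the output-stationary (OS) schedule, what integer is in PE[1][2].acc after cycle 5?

OS 2×3: PE[1][2] cycle-by-cycle (with neighbour feeds):
  t=0 PE[0][2]: acc=0 h=0 v=0
  t=0 PE[1][1]: acc=0 h=0 v=0
  t=0 PE[1][2]: acc=0 h=0 v=0
  t=1 PE[0][2]: acc=0 h=0 v=0
  t=1 PE[1][1]: acc=0 h=0 v=0
  t=1 PE[1][2]: acc=0 h=0 v=0
  t=2 PE[0][2]: acc=45 h=5 v=9
  t=2 PE[1][1]: acc=24 h=4 v=6
  t=2 PE[1][2]: acc=0 h=0 v=0
  t=3 PE[0][2]: acc=80 h=7 v=5
  t=3 PE[1][1]: acc=44 h=5 v=4
  t=3 PE[1][2]: acc=36 h=4 v=9
  t=4 PE[0][2]: acc=116 h=4 v=9
  t=4 PE[1][1]: acc=62 h=3 v=6
  t=4 PE[1][2]: acc=61 h=5 v=5
  t=5 PE[0][2]: acc=116 h=0 v=0
  t=5 PE[1][1]: acc=62 h=0 v=0
  t=5 PE[1][2]: acc=88 h=3 v=9

PE[1][2].acc = 88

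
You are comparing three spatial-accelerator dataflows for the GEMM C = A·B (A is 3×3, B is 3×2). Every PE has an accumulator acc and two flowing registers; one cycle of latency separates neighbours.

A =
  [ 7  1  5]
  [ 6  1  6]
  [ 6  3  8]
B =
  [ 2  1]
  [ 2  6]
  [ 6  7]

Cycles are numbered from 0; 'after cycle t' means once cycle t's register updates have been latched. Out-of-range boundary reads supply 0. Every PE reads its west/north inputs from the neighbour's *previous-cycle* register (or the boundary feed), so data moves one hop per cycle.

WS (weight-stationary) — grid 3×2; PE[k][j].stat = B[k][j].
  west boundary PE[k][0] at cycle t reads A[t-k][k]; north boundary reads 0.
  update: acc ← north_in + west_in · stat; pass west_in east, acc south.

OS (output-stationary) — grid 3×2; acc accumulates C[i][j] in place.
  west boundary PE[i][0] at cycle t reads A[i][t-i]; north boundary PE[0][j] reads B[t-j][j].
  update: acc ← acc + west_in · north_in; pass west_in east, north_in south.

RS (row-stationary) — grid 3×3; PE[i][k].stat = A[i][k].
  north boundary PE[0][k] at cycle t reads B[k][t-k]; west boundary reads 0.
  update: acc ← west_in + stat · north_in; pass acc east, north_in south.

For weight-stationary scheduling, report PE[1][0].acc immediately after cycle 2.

PE[1][0].acc = 14

WS 3×2: PE[1][0] cycle-by-cycle (with neighbour feeds):
  after 0 — PE[0][0] acc=14, pass-E 7, pass-S 14
  after 0 — PE[1][0] acc=0, pass-E 0, pass-S 0
  after 1 — PE[0][0] acc=12, pass-E 6, pass-S 12
  after 1 — PE[1][0] acc=16, pass-E 1, pass-S 16
  after 2 — PE[0][0] acc=12, pass-E 6, pass-S 12
  after 2 — PE[1][0] acc=14, pass-E 1, pass-S 14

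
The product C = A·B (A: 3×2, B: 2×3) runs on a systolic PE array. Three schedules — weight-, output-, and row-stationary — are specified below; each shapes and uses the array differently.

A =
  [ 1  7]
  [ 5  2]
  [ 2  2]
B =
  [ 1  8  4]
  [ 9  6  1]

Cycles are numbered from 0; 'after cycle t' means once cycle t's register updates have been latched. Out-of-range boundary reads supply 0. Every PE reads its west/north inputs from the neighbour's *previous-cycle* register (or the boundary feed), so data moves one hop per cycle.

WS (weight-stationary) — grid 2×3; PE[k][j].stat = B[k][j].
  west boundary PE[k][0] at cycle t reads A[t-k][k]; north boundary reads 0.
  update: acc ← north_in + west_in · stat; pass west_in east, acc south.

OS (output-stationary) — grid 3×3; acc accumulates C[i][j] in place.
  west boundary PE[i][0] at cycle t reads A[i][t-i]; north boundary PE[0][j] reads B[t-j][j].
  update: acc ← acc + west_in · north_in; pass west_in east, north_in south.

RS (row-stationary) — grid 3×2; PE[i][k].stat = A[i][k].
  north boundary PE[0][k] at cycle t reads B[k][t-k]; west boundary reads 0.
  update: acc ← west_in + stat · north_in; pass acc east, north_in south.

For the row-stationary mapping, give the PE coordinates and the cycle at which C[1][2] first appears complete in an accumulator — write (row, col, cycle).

(row, col, cycle) = (1, 1, 4)

Under RS, C[1][2] lands at PE[1][1]:
  @0  [1,1]  acc 0  |  →0  ↓0
  @1  [1,1]  acc 0  |  →0  ↓0
  @2  [1,1]  acc 23  |  →23  ↓9
  @3  [1,1]  acc 52  |  →52  ↓6
  @4  [1,1]  acc 22  |  →22  ↓1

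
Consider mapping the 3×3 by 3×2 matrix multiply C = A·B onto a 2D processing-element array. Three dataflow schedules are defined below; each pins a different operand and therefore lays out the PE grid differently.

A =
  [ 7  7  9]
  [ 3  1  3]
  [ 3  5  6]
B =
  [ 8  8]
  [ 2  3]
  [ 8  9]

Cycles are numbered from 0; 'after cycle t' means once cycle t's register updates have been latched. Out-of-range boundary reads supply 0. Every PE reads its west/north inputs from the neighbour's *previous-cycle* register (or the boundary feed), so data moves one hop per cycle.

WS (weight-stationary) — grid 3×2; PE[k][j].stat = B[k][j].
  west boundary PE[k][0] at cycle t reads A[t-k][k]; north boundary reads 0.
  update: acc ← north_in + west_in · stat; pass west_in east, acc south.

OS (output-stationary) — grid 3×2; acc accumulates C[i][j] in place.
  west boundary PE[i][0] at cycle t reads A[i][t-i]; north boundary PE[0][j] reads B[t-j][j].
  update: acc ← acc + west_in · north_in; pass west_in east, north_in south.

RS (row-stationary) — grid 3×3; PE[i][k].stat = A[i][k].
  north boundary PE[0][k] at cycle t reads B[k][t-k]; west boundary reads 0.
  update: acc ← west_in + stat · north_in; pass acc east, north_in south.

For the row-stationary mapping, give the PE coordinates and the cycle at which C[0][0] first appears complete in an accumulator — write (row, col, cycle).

(row, col, cycle) = (0, 2, 2)

RS — PE[0][2] is where C[0][0] collects:
  cycle 0: PE[0][2] → acc 0, east 0, south 0
  cycle 1: PE[0][2] → acc 0, east 0, south 0
  cycle 2: PE[0][2] → acc 142, east 142, south 8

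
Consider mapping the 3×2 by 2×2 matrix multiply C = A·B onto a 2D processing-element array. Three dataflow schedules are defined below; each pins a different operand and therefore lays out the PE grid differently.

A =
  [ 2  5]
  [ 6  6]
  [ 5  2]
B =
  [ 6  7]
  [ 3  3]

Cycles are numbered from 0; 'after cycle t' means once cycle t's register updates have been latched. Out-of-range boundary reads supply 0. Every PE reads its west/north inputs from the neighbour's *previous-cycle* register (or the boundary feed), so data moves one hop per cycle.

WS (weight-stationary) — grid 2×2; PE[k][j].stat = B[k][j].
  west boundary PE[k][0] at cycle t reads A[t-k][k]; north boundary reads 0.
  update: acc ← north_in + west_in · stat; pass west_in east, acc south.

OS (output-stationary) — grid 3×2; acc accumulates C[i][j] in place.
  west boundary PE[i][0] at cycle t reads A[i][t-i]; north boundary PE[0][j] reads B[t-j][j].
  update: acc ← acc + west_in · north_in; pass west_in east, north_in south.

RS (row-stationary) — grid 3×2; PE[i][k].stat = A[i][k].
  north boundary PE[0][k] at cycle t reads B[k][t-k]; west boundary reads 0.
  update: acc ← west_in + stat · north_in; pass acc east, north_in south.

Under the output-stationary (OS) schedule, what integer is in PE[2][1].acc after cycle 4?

PE[2][1].acc = 41

OS on a 3×2 grid — tracing PE[2][1] and its feeders:
  after 0 — PE[1][1] acc=0, pass-E 0, pass-S 0
  after 0 — PE[2][0] acc=0, pass-E 0, pass-S 0
  after 0 — PE[2][1] acc=0, pass-E 0, pass-S 0
  after 1 — PE[1][1] acc=0, pass-E 0, pass-S 0
  after 1 — PE[2][0] acc=0, pass-E 0, pass-S 0
  after 1 — PE[2][1] acc=0, pass-E 0, pass-S 0
  after 2 — PE[1][1] acc=42, pass-E 6, pass-S 7
  after 2 — PE[2][0] acc=30, pass-E 5, pass-S 6
  after 2 — PE[2][1] acc=0, pass-E 0, pass-S 0
  after 3 — PE[1][1] acc=60, pass-E 6, pass-S 3
  after 3 — PE[2][0] acc=36, pass-E 2, pass-S 3
  after 3 — PE[2][1] acc=35, pass-E 5, pass-S 7
  after 4 — PE[1][1] acc=60, pass-E 0, pass-S 0
  after 4 — PE[2][0] acc=36, pass-E 0, pass-S 0
  after 4 — PE[2][1] acc=41, pass-E 2, pass-S 3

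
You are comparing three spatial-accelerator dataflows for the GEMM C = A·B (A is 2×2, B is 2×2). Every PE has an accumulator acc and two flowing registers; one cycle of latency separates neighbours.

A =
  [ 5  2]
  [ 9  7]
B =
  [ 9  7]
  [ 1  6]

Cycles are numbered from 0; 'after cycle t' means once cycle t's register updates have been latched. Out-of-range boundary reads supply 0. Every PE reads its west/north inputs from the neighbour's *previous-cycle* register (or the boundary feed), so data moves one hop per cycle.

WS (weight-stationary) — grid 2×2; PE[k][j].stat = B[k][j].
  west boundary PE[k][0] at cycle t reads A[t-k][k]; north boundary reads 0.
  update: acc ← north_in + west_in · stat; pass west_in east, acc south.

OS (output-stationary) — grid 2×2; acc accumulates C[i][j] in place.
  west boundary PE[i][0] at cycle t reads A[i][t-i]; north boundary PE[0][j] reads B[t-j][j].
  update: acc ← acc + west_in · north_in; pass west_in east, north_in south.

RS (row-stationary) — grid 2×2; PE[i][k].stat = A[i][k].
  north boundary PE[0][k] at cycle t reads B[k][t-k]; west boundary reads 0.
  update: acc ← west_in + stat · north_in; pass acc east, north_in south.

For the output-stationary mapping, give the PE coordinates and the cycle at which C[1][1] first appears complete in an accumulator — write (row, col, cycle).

OS: C[1][1] accumulates in PE[1][1]:
  after 0 — PE[1][1] acc=0, pass-E 0, pass-S 0
  after 1 — PE[1][1] acc=0, pass-E 0, pass-S 0
  after 2 — PE[1][1] acc=63, pass-E 9, pass-S 7
  after 3 — PE[1][1] acc=105, pass-E 7, pass-S 6

(row, col, cycle) = (1, 1, 3)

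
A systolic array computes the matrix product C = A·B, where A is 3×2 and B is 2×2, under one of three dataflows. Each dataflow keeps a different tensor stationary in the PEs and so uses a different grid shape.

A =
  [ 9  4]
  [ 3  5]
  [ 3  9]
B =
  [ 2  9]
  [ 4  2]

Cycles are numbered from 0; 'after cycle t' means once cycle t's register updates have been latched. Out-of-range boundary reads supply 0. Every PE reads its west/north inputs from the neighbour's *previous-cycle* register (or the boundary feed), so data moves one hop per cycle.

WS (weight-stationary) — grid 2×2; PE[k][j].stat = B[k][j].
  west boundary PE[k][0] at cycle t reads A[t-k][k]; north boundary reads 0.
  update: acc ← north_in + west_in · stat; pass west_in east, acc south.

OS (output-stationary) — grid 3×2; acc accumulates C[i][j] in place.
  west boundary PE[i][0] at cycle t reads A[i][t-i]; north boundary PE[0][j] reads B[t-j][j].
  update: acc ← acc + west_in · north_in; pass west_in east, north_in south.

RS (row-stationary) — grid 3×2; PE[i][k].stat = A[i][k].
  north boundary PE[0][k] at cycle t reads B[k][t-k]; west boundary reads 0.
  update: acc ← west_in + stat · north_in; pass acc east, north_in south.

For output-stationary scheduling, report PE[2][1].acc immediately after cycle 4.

PE[2][1].acc = 45

Tracing OS — 3×2 array, target PE[2][1]:
  c0 r1c1: 0 / 0 / 0
  c0 r2c0: 0 / 0 / 0
  c0 r2c1: 0 / 0 / 0
  c1 r1c1: 0 / 0 / 0
  c1 r2c0: 0 / 0 / 0
  c1 r2c1: 0 / 0 / 0
  c2 r1c1: 27 / 3 / 9
  c2 r2c0: 6 / 3 / 2
  c2 r2c1: 0 / 0 / 0
  c3 r1c1: 37 / 5 / 2
  c3 r2c0: 42 / 9 / 4
  c3 r2c1: 27 / 3 / 9
  c4 r1c1: 37 / 0 / 0
  c4 r2c0: 42 / 0 / 0
  c4 r2c1: 45 / 9 / 2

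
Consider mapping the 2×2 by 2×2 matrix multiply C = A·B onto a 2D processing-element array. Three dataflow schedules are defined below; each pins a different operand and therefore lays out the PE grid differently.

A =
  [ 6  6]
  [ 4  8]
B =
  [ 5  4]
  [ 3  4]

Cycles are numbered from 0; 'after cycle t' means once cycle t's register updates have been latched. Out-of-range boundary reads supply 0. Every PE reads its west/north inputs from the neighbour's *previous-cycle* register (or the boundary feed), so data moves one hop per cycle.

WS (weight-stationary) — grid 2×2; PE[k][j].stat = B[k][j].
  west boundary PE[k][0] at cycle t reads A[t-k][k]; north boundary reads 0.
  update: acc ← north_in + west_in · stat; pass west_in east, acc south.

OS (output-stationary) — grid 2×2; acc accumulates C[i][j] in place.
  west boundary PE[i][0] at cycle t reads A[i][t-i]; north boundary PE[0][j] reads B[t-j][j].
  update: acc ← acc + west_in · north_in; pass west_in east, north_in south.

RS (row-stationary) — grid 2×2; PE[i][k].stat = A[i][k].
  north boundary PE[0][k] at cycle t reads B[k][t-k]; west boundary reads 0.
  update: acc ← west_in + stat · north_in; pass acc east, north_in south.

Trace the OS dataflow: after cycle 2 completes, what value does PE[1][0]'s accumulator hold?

PE[1][0].acc = 44

OS on a 2×2 grid — tracing PE[1][0] and its feeders:
  after 0 — PE[0][0] acc=30, pass-E 6, pass-S 5
  after 0 — PE[1][0] acc=0, pass-E 0, pass-S 0
  after 1 — PE[0][0] acc=48, pass-E 6, pass-S 3
  after 1 — PE[1][0] acc=20, pass-E 4, pass-S 5
  after 2 — PE[0][0] acc=48, pass-E 0, pass-S 0
  after 2 — PE[1][0] acc=44, pass-E 8, pass-S 3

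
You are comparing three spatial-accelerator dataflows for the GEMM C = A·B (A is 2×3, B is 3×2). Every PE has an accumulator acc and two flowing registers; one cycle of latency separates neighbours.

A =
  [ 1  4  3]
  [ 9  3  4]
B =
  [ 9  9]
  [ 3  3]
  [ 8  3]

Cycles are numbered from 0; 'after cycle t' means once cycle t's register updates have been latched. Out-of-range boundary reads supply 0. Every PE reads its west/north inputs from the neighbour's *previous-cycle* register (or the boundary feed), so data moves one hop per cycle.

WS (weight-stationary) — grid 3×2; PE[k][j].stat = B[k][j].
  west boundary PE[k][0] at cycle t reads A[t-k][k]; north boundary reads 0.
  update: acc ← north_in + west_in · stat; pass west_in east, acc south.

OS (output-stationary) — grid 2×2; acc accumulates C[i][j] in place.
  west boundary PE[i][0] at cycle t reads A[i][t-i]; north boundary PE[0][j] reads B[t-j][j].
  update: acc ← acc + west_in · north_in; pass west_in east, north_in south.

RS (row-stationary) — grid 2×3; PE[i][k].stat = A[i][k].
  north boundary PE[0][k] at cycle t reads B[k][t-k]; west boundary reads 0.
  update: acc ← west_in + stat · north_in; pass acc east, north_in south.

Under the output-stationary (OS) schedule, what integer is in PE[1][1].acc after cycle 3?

OS 2×2: PE[1][1] cycle-by-cycle (with neighbour feeds):
  @0  [0,1]  acc 0  |  →0  ↓0
  @0  [1,0]  acc 0  |  →0  ↓0
  @0  [1,1]  acc 0  |  →0  ↓0
  @1  [0,1]  acc 9  |  →1  ↓9
  @1  [1,0]  acc 81  |  →9  ↓9
  @1  [1,1]  acc 0  |  →0  ↓0
  @2  [0,1]  acc 21  |  →4  ↓3
  @2  [1,0]  acc 90  |  →3  ↓3
  @2  [1,1]  acc 81  |  →9  ↓9
  @3  [0,1]  acc 30  |  →3  ↓3
  @3  [1,0]  acc 122  |  →4  ↓8
  @3  [1,1]  acc 90  |  →3  ↓3

PE[1][1].acc = 90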